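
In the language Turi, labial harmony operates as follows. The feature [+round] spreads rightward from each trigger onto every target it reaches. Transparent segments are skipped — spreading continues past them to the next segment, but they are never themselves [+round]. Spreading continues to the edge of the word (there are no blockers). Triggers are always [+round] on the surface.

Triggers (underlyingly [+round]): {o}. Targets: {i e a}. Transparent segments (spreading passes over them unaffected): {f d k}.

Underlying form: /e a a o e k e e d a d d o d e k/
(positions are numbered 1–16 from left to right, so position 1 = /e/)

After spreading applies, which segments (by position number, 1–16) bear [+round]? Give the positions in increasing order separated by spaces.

From /o/ at 4 rightward: 5 /e/ → [+round]; 6 /k/ transparent; 7 /e/ → [+round]; 8 /e/ → [+round]; 9 /d/ transparent; 10 /a/ → [+round]; 11 /d/ transparent; 12 /d/ transparent; 13 /o/ is itself a trigger — this domain ends here.
From /o/ at 13 rightward: 14 /d/ transparent; 15 /e/ → [+round]; 16 /k/ transparent; word edge.
Targets with no active source: positions 1 2 3 stay [-round].

4 5 7 8 10 13 15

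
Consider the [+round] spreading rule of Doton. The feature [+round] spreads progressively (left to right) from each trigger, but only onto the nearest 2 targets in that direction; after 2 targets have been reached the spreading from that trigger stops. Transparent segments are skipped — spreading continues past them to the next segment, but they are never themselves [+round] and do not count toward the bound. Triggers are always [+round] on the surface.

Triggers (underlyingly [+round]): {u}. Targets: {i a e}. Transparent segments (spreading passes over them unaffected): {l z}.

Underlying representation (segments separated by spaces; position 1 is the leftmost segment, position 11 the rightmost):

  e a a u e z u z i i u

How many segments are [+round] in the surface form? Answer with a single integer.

From /u/ at 4 rightward: 5 /e/ → [+round]; 6 /z/ transparent; 7 /u/ is itself a trigger — this domain ends here.
From /u/ at 7 rightward: 8 /z/ transparent; 9 /i/ → [+round]; 10 /i/ → [+round]; bound reached.
From /u/ at 11 rightward: word edge.
Targets with no active source: positions 1 2 3 stay [-round].
[+round] positions on the surface: 4 5 7 9 10 11.

6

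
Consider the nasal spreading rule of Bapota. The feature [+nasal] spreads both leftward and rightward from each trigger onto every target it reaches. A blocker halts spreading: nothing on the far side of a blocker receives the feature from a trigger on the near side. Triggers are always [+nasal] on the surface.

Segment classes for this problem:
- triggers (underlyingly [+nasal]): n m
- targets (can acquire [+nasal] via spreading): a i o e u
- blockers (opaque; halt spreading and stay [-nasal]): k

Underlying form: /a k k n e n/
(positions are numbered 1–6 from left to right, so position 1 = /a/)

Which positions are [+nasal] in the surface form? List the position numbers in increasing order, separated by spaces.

From /n/ at 4 rightward: 5 /e/ → [+nasal]; 6 /n/ is itself a trigger — this domain ends here.
From /n/ at 4 leftward: 3 /k/ blocks.
From /n/ at 6 rightward: word edge.
From /n/ at 6 leftward: 5 /e/ → [+nasal]; 4 /n/ is itself a trigger — this domain ends here.
Target with no active source: position 1 stays [-nasal].

4 5 6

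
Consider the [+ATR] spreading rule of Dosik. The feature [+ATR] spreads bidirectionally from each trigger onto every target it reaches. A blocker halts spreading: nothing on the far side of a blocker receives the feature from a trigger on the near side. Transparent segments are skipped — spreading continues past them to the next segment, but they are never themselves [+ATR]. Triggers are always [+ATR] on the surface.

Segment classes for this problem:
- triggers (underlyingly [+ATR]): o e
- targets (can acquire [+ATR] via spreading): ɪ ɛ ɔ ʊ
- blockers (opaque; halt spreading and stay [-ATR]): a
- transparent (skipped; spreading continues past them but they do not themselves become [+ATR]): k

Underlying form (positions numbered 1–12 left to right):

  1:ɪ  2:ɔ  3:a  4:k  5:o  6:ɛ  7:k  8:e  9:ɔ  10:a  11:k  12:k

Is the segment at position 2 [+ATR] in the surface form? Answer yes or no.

no

From /o/ at 5 rightward: 6 /ɛ/ → [+ATR]; 7 /k/ transparent; 8 /e/ is itself a trigger — this domain ends here.
From /o/ at 5 leftward: 4 /k/ transparent; 3 /a/ blocks.
From /e/ at 8 rightward: 9 /ɔ/ → [+ATR]; 10 /a/ blocks.
From /e/ at 8 leftward: 7 /k/ transparent; 6 /ɛ/ → [+ATR]; 5 /o/ is itself a trigger — this domain ends here.
Targets with no active source: positions 1 2 stay [-ATR].
[+ATR] positions on the surface: 5 6 8 9.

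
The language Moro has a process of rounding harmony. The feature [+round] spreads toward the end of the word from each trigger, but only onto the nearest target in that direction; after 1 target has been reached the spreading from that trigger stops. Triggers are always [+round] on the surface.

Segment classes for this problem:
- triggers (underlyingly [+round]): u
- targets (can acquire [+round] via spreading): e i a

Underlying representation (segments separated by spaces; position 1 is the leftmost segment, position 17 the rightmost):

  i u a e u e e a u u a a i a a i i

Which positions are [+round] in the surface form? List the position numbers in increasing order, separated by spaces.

2 3 5 6 9 10 11

From /u/ at 2 rightward: 3 /a/ → [+round]; bound reached.
From /u/ at 5 rightward: 6 /e/ → [+round]; bound reached.
From /u/ at 9 rightward: 10 /u/ is itself a trigger — this domain ends here.
From /u/ at 10 rightward: 11 /a/ → [+round]; bound reached.
Targets with no active source: positions 1 4 7 8 12 13 14 15 16 17 stay [-round].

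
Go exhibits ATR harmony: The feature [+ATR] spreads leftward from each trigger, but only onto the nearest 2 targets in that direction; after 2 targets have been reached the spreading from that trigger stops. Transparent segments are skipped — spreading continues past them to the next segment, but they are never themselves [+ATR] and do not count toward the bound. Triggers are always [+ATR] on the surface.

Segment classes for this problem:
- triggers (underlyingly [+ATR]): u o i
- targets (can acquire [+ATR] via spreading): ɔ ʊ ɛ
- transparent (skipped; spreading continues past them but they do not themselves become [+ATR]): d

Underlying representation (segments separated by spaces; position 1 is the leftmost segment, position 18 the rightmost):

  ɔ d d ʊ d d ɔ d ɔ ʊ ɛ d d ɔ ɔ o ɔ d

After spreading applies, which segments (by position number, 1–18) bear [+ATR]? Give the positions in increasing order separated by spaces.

14 15 16

From /o/ at 16 leftward: 15 /ɔ/ → [+ATR]; 14 /ɔ/ → [+ATR]; bound reached.
Targets with no active source: positions 1 4 7 9 10 11 17 stay [-ATR].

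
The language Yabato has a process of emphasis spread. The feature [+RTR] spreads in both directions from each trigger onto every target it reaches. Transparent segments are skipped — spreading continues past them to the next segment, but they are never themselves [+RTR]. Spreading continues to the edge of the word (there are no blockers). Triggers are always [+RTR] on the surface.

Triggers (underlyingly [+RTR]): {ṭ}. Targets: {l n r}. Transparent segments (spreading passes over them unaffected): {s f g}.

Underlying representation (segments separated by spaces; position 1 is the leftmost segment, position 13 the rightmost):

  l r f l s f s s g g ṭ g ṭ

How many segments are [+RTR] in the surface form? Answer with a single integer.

From /ṭ/ at 11 rightward: 12 /g/ transparent; 13 /ṭ/ is itself a trigger — this domain ends here.
From /ṭ/ at 11 leftward: 10 /g/ transparent; 9 /g/ transparent; 8 /s/ transparent; 7 /s/ transparent; 6 /f/ transparent; 5 /s/ transparent; 4 /l/ → [+RTR]; 3 /f/ transparent; 2 /r/ → [+RTR]; 1 /l/ → [+RTR]; word edge.
From /ṭ/ at 13 rightward: word edge.
From /ṭ/ at 13 leftward: 12 /g/ transparent; 11 /ṭ/ is itself a trigger — this domain ends here.
[+RTR] positions on the surface: 1 2 4 11 13.

5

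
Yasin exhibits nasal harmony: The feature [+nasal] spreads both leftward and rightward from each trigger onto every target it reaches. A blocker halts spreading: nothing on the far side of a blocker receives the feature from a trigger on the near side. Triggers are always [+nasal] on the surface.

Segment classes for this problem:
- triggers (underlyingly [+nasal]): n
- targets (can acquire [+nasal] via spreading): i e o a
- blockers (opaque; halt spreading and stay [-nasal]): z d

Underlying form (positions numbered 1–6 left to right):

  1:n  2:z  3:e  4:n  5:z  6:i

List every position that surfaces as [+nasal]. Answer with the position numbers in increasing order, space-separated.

From /n/ at 1 rightward: 2 /z/ blocks.
From /n/ at 1 leftward: word edge.
From /n/ at 4 rightward: 5 /z/ blocks.
From /n/ at 4 leftward: 3 /e/ → [+nasal]; 2 /z/ blocks.
Target with no active source: position 6 stays [-nasal].

1 3 4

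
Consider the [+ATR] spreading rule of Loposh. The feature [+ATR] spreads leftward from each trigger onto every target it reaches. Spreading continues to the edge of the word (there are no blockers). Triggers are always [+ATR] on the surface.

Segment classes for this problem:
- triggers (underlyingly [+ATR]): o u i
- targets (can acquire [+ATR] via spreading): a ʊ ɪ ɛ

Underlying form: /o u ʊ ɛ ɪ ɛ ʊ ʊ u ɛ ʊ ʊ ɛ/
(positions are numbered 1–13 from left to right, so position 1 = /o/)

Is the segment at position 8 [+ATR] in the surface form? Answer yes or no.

yes

From /o/ at 1 leftward: word edge.
From /u/ at 2 leftward: 1 /o/ is itself a trigger — this domain ends here.
From /u/ at 9 leftward: 8 /ʊ/ → [+ATR]; 7 /ʊ/ → [+ATR]; 6 /ɛ/ → [+ATR]; 5 /ɪ/ → [+ATR]; 4 /ɛ/ → [+ATR]; 3 /ʊ/ → [+ATR]; 2 /u/ is itself a trigger — this domain ends here.
Targets with no active source: positions 10 11 12 13 stay [-ATR].
[+ATR] positions on the surface: 1 2 3 4 5 6 7 8 9.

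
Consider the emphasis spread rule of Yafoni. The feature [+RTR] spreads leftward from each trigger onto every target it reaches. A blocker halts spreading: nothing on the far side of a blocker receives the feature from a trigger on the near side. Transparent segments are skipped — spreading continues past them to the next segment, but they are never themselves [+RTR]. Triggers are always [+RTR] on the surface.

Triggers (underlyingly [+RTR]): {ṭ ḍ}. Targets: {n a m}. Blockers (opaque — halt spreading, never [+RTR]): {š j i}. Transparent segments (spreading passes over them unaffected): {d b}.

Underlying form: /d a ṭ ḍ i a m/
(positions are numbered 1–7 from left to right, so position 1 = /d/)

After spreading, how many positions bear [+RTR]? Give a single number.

3

From /ṭ/ at 3 leftward: 2 /a/ → [+RTR]; 1 /d/ transparent; word edge.
From /ḍ/ at 4 leftward: 3 /ṭ/ is itself a trigger — this domain ends here.
Targets with no active source: positions 6 7 stay [-emphatic].
[+RTR] positions on the surface: 2 3 4.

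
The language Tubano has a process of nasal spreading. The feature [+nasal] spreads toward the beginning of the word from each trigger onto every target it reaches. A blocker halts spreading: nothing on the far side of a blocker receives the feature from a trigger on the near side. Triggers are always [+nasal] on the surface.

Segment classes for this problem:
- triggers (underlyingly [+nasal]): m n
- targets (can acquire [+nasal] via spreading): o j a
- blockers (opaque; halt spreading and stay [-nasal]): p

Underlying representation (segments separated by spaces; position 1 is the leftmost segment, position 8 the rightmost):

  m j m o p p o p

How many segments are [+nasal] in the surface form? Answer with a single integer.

3

From /m/ at 1 leftward: word edge.
From /m/ at 3 leftward: 2 /j/ → [+nasal]; 1 /m/ is itself a trigger — this domain ends here.
Targets with no active source: positions 4 7 stay [-nasal].
[+nasal] positions on the surface: 1 2 3.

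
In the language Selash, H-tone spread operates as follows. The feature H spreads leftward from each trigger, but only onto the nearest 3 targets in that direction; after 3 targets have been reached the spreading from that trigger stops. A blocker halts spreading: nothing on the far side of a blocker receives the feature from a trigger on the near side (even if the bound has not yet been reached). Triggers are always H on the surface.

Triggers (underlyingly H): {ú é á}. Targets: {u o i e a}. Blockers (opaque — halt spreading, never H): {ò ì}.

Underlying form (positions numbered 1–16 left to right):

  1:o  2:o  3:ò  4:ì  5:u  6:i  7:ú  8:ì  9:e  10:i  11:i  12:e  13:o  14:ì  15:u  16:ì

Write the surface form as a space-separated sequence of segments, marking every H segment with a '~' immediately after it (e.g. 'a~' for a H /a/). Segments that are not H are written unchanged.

o o ò ì u~ i~ ú~ ì e i i e o ì u ì

From /ú/ at 7 leftward: 6 /i/ → H; 5 /u/ → H; 4 /ì/ blocks.
Targets with no active source: positions 1 2 9 10 11 12 13 15 stay [-high tone].
H positions on the surface: 5 6 7.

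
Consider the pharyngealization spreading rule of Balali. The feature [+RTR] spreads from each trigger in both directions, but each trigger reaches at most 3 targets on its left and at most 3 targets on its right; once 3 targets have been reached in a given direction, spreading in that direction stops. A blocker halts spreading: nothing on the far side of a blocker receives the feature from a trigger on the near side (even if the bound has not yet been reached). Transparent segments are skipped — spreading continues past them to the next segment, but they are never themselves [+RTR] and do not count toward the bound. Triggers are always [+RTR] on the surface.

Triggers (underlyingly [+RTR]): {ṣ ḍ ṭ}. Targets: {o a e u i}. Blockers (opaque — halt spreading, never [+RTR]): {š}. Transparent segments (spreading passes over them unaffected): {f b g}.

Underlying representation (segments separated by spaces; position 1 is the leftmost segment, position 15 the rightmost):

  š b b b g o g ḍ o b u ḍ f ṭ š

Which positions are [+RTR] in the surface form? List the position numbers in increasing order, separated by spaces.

6 8 9 11 12 14

From /ḍ/ at 8 rightward: 9 /o/ → [+RTR]; 10 /b/ transparent; 11 /u/ → [+RTR]; 12 /ḍ/ is itself a trigger — this domain ends here.
From /ḍ/ at 8 leftward: 7 /g/ transparent; 6 /o/ → [+RTR]; 5 /g/ transparent; 4 /b/ transparent; 3 /b/ transparent; 2 /b/ transparent; 1 /š/ blocks.
From /ḍ/ at 12 rightward: 13 /f/ transparent; 14 /ṭ/ is itself a trigger — this domain ends here.
From /ḍ/ at 12 leftward: 11 /u/ → [+RTR]; 10 /b/ transparent; 9 /o/ → [+RTR]; 8 /ḍ/ is itself a trigger — this domain ends here.
From /ṭ/ at 14 rightward: 15 /š/ blocks.
From /ṭ/ at 14 leftward: 13 /f/ transparent; 12 /ḍ/ is itself a trigger — this domain ends here.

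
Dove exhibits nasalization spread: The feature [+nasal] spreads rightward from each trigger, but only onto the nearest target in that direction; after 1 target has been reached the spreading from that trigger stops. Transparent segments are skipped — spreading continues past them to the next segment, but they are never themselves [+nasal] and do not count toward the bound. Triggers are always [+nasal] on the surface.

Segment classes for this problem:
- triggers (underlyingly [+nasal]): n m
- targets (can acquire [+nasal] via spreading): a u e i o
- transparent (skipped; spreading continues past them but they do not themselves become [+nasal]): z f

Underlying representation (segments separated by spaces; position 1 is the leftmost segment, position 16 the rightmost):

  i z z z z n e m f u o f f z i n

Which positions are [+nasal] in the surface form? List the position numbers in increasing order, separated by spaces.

From /n/ at 6 rightward: 7 /e/ → [+nasal]; bound reached.
From /m/ at 8 rightward: 9 /f/ transparent; 10 /u/ → [+nasal]; bound reached.
From /n/ at 16 rightward: word edge.
Targets with no active source: positions 1 11 15 stay [-nasal].

6 7 8 10 16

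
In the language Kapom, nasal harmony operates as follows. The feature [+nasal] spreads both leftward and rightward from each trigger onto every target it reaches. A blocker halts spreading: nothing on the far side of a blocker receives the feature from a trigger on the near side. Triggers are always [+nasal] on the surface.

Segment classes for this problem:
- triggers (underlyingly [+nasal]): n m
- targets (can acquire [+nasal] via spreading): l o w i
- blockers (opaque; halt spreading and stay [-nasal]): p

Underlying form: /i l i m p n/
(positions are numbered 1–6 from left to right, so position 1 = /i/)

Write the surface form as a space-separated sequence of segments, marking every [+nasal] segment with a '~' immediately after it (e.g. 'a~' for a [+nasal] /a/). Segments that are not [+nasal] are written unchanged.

From /m/ at 4 rightward: 5 /p/ blocks.
From /m/ at 4 leftward: 3 /i/ → [+nasal]; 2 /l/ → [+nasal]; 1 /i/ → [+nasal]; word edge.
From /n/ at 6 rightward: word edge.
From /n/ at 6 leftward: 5 /p/ blocks.
[+nasal] positions on the surface: 1 2 3 4 6.

i~ l~ i~ m~ p n~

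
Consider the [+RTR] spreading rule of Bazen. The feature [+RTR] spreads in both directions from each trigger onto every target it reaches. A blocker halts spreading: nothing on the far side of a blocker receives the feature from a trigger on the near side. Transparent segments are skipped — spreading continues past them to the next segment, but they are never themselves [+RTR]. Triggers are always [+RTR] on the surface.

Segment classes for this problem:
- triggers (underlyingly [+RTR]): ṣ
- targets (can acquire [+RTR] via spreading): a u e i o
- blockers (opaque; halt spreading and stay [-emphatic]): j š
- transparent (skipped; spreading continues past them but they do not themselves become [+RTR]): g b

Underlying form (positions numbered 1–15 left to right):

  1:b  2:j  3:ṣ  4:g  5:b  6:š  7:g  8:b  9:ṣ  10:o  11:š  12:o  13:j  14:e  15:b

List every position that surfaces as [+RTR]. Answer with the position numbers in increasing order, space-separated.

From /ṣ/ at 3 rightward: 4 /g/ transparent; 5 /b/ transparent; 6 /š/ blocks.
From /ṣ/ at 3 leftward: 2 /j/ blocks.
From /ṣ/ at 9 rightward: 10 /o/ → [+RTR]; 11 /š/ blocks.
From /ṣ/ at 9 leftward: 8 /b/ transparent; 7 /g/ transparent; 6 /š/ blocks.
Targets with no active source: positions 12 14 stay [-emphatic].

3 9 10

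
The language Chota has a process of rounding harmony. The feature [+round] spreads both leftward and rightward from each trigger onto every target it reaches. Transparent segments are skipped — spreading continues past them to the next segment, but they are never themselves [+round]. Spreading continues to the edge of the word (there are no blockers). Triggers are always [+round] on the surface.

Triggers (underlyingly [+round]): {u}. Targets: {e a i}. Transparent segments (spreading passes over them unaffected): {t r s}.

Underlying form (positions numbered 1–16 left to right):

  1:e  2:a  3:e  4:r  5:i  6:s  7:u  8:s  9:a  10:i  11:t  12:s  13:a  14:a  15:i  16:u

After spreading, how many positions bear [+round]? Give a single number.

11

From /u/ at 7 rightward: 8 /s/ transparent; 9 /a/ → [+round]; 10 /i/ → [+round]; 11 /t/ transparent; 12 /s/ transparent; 13 /a/ → [+round]; 14 /a/ → [+round]; 15 /i/ → [+round]; 16 /u/ is itself a trigger — this domain ends here.
From /u/ at 7 leftward: 6 /s/ transparent; 5 /i/ → [+round]; 4 /r/ transparent; 3 /e/ → [+round]; 2 /a/ → [+round]; 1 /e/ → [+round]; word edge.
From /u/ at 16 rightward: word edge.
From /u/ at 16 leftward: 15 /i/ → [+round]; 14 /a/ → [+round]; 13 /a/ → [+round]; 12 /s/ transparent; 11 /t/ transparent; 10 /i/ → [+round]; 9 /a/ → [+round]; 8 /s/ transparent; 7 /u/ is itself a trigger — this domain ends here.
[+round] positions on the surface: 1 2 3 5 7 9 10 13 14 15 16.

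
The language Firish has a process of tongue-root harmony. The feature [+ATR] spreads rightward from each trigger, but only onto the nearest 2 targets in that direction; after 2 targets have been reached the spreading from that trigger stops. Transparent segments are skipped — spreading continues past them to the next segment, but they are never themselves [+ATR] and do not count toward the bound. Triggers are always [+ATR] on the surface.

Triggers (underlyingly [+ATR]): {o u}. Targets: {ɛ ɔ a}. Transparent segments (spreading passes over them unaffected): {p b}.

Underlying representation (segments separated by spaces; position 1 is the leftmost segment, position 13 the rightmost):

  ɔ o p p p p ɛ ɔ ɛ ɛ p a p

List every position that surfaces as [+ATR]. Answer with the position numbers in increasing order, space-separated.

From /o/ at 2 rightward: 3 /p/ transparent; 4 /p/ transparent; 5 /p/ transparent; 6 /p/ transparent; 7 /ɛ/ → [+ATR]; 8 /ɔ/ → [+ATR]; bound reached.
Targets with no active source: positions 1 9 10 12 stay [-ATR].

2 7 8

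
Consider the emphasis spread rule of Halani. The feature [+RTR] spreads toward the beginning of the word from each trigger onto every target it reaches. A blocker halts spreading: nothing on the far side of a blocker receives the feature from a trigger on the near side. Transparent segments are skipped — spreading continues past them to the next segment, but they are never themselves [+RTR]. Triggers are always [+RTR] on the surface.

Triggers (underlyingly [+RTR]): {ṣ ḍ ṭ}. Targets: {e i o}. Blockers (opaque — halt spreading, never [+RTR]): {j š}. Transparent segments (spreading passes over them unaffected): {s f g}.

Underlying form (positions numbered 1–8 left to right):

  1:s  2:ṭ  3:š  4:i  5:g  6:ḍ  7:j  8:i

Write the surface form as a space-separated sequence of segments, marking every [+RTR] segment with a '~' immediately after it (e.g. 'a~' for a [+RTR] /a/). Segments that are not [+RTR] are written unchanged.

From /ṭ/ at 2 leftward: 1 /s/ transparent; word edge.
From /ḍ/ at 6 leftward: 5 /g/ transparent; 4 /i/ → [+RTR]; 3 /š/ blocks.
Target with no active source: position 8 stays [-emphatic].
[+RTR] positions on the surface: 2 4 6.

s ṭ~ š i~ g ḍ~ j i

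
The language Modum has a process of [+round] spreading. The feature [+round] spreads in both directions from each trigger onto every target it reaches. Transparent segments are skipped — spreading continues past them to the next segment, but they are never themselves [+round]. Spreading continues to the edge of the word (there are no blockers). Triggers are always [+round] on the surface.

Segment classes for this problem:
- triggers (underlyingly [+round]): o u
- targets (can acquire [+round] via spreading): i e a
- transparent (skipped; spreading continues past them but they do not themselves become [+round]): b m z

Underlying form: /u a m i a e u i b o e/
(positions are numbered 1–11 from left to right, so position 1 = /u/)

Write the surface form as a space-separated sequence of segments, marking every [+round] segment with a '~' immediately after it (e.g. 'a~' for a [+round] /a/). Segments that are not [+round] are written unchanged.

From /u/ at 1 rightward: 2 /a/ → [+round]; 3 /m/ transparent; 4 /i/ → [+round]; 5 /a/ → [+round]; 6 /e/ → [+round]; 7 /u/ is itself a trigger — this domain ends here.
From /u/ at 1 leftward: word edge.
From /u/ at 7 rightward: 8 /i/ → [+round]; 9 /b/ transparent; 10 /o/ is itself a trigger — this domain ends here.
From /u/ at 7 leftward: 6 /e/ → [+round]; 5 /a/ → [+round]; 4 /i/ → [+round]; 3 /m/ transparent; 2 /a/ → [+round]; 1 /u/ is itself a trigger — this domain ends here.
From /o/ at 10 rightward: 11 /e/ → [+round]; word edge.
From /o/ at 10 leftward: 9 /b/ transparent; 8 /i/ → [+round]; 7 /u/ is itself a trigger — this domain ends here.
[+round] positions on the surface: 1 2 4 5 6 7 8 10 11.

u~ a~ m i~ a~ e~ u~ i~ b o~ e~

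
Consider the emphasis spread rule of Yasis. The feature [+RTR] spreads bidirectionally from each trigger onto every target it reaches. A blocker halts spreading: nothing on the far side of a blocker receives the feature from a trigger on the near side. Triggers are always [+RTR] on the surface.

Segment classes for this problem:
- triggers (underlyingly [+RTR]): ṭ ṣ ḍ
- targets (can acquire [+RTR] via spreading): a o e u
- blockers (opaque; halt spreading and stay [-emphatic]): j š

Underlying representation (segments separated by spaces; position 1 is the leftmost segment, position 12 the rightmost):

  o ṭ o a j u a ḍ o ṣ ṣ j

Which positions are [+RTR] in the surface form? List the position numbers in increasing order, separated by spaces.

From /ṭ/ at 2 rightward: 3 /o/ → [+RTR]; 4 /a/ → [+RTR]; 5 /j/ blocks.
From /ṭ/ at 2 leftward: 1 /o/ → [+RTR]; word edge.
From /ḍ/ at 8 rightward: 9 /o/ → [+RTR]; 10 /ṣ/ is itself a trigger — this domain ends here.
From /ḍ/ at 8 leftward: 7 /a/ → [+RTR]; 6 /u/ → [+RTR]; 5 /j/ blocks.
From /ṣ/ at 10 rightward: 11 /ṣ/ is itself a trigger — this domain ends here.
From /ṣ/ at 10 leftward: 9 /o/ → [+RTR]; 8 /ḍ/ is itself a trigger — this domain ends here.
From /ṣ/ at 11 rightward: 12 /j/ blocks.
From /ṣ/ at 11 leftward: 10 /ṣ/ is itself a trigger — this domain ends here.

1 2 3 4 6 7 8 9 10 11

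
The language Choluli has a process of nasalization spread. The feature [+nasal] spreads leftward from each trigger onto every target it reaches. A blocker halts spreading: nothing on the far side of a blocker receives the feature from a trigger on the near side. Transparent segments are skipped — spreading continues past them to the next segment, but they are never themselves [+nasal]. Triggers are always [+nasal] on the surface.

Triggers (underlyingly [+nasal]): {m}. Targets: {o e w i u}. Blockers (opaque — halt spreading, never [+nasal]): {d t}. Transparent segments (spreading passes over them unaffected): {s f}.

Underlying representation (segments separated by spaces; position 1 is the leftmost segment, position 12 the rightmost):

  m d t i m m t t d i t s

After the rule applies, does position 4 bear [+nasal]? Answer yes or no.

yes

From /m/ at 1 leftward: word edge.
From /m/ at 5 leftward: 4 /i/ → [+nasal]; 3 /t/ blocks.
From /m/ at 6 leftward: 5 /m/ is itself a trigger — this domain ends here.
Target with no active source: position 10 stays [-nasal].
[+nasal] positions on the surface: 1 4 5 6.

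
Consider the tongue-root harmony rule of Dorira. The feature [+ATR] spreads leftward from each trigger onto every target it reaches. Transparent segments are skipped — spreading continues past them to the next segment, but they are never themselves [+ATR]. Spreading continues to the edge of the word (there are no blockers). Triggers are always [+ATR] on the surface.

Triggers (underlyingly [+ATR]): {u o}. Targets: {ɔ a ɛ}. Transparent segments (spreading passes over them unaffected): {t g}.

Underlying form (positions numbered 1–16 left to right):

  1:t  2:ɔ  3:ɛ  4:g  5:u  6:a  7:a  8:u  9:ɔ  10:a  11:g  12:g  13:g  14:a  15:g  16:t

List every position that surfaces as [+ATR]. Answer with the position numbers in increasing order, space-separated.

From /u/ at 5 leftward: 4 /g/ transparent; 3 /ɛ/ → [+ATR]; 2 /ɔ/ → [+ATR]; 1 /t/ transparent; word edge.
From /u/ at 8 leftward: 7 /a/ → [+ATR]; 6 /a/ → [+ATR]; 5 /u/ is itself a trigger — this domain ends here.
Targets with no active source: positions 9 10 14 stay [-ATR].

2 3 5 6 7 8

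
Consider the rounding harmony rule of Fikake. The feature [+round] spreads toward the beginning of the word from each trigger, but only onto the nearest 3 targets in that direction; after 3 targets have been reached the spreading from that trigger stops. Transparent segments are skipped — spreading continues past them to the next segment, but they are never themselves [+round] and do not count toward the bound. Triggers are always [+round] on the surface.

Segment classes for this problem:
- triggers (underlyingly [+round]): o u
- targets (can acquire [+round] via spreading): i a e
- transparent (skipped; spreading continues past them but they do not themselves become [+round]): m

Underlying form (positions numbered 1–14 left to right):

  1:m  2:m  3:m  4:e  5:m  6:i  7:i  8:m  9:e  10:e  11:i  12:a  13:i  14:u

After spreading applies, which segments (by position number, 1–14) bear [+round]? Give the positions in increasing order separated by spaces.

11 12 13 14

From /u/ at 14 leftward: 13 /i/ → [+round]; 12 /a/ → [+round]; 11 /i/ → [+round]; bound reached.
Targets with no active source: positions 4 6 7 9 10 stay [-round].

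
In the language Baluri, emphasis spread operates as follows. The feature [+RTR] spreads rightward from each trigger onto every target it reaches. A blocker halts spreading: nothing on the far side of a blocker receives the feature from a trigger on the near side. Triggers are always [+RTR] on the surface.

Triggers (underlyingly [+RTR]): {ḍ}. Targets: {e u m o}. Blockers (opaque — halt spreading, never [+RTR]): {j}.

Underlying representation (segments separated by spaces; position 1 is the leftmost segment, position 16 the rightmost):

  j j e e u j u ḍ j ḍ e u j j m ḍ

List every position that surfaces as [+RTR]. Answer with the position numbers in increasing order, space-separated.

From /ḍ/ at 8 rightward: 9 /j/ blocks.
From /ḍ/ at 10 rightward: 11 /e/ → [+RTR]; 12 /u/ → [+RTR]; 13 /j/ blocks.
From /ḍ/ at 16 rightward: word edge.
Targets with no active source: positions 3 4 5 7 15 stay [-emphatic].

8 10 11 12 16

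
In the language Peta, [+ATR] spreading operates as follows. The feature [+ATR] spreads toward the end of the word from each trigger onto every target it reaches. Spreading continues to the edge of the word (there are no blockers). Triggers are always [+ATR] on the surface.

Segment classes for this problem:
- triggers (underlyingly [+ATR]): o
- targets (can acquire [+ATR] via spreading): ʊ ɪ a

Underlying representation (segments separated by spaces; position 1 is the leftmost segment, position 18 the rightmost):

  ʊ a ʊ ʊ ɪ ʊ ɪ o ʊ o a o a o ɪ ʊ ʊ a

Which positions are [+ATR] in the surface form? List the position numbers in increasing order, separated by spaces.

From /o/ at 8 rightward: 9 /ʊ/ → [+ATR]; 10 /o/ is itself a trigger — this domain ends here.
From /o/ at 10 rightward: 11 /a/ → [+ATR]; 12 /o/ is itself a trigger — this domain ends here.
From /o/ at 12 rightward: 13 /a/ → [+ATR]; 14 /o/ is itself a trigger — this domain ends here.
From /o/ at 14 rightward: 15 /ɪ/ → [+ATR]; 16 /ʊ/ → [+ATR]; 17 /ʊ/ → [+ATR]; 18 /a/ → [+ATR]; word edge.
Targets with no active source: positions 1 2 3 4 5 6 7 stay [-ATR].

8 9 10 11 12 13 14 15 16 17 18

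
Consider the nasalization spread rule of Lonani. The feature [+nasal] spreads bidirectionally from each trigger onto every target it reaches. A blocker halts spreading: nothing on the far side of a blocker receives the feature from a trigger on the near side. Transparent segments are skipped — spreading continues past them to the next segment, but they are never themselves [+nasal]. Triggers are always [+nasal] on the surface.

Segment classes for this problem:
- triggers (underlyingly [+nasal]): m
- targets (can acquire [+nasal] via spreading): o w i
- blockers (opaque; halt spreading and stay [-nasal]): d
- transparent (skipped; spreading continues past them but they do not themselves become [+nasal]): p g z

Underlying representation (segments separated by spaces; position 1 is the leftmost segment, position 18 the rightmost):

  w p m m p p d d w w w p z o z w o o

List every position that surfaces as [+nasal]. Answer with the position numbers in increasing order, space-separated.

1 3 4

From /m/ at 3 rightward: 4 /m/ is itself a trigger — this domain ends here.
From /m/ at 3 leftward: 2 /p/ transparent; 1 /w/ → [+nasal]; word edge.
From /m/ at 4 rightward: 5 /p/ transparent; 6 /p/ transparent; 7 /d/ blocks.
From /m/ at 4 leftward: 3 /m/ is itself a trigger — this domain ends here.
Targets with no active source: positions 9 10 11 14 16 17 18 stay [-nasal].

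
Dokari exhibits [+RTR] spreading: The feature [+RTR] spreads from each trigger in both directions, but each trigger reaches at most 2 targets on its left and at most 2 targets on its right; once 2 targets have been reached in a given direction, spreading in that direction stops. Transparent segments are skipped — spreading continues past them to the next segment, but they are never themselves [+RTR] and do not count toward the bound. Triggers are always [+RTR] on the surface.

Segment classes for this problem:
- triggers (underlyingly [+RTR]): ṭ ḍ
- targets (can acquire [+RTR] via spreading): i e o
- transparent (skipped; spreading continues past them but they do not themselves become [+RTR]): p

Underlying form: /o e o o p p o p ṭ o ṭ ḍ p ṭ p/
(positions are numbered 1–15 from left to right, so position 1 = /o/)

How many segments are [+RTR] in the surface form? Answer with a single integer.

7

From /ṭ/ at 9 rightward: 10 /o/ → [+RTR]; 11 /ṭ/ is itself a trigger — this domain ends here.
From /ṭ/ at 9 leftward: 8 /p/ transparent; 7 /o/ → [+RTR]; 6 /p/ transparent; 5 /p/ transparent; 4 /o/ → [+RTR]; bound reached.
From /ṭ/ at 11 rightward: 12 /ḍ/ is itself a trigger — this domain ends here.
From /ṭ/ at 11 leftward: 10 /o/ → [+RTR]; 9 /ṭ/ is itself a trigger — this domain ends here.
From /ḍ/ at 12 rightward: 13 /p/ transparent; 14 /ṭ/ is itself a trigger — this domain ends here.
From /ḍ/ at 12 leftward: 11 /ṭ/ is itself a trigger — this domain ends here.
From /ṭ/ at 14 rightward: 15 /p/ transparent; word edge.
From /ṭ/ at 14 leftward: 13 /p/ transparent; 12 /ḍ/ is itself a trigger — this domain ends here.
Targets with no active source: positions 1 2 3 stay [-emphatic].
[+RTR] positions on the surface: 4 7 9 10 11 12 14.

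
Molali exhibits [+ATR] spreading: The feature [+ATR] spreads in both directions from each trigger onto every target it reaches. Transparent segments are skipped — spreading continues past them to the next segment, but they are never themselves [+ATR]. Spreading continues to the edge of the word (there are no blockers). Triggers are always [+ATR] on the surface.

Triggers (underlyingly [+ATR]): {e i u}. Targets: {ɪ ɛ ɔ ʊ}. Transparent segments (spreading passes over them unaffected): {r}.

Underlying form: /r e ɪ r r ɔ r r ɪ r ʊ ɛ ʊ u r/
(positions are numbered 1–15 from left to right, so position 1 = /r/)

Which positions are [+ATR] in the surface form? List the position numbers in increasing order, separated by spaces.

From /e/ at 2 rightward: 3 /ɪ/ → [+ATR]; 4 /r/ transparent; 5 /r/ transparent; 6 /ɔ/ → [+ATR]; 7 /r/ transparent; 8 /r/ transparent; 9 /ɪ/ → [+ATR]; 10 /r/ transparent; 11 /ʊ/ → [+ATR]; 12 /ɛ/ → [+ATR]; 13 /ʊ/ → [+ATR]; 14 /u/ is itself a trigger — this domain ends here.
From /e/ at 2 leftward: 1 /r/ transparent; word edge.
From /u/ at 14 rightward: 15 /r/ transparent; word edge.
From /u/ at 14 leftward: 13 /ʊ/ → [+ATR]; 12 /ɛ/ → [+ATR]; 11 /ʊ/ → [+ATR]; 10 /r/ transparent; 9 /ɪ/ → [+ATR]; 8 /r/ transparent; 7 /r/ transparent; 6 /ɔ/ → [+ATR]; 5 /r/ transparent; 4 /r/ transparent; 3 /ɪ/ → [+ATR]; 2 /e/ is itself a trigger — this domain ends here.

2 3 6 9 11 12 13 14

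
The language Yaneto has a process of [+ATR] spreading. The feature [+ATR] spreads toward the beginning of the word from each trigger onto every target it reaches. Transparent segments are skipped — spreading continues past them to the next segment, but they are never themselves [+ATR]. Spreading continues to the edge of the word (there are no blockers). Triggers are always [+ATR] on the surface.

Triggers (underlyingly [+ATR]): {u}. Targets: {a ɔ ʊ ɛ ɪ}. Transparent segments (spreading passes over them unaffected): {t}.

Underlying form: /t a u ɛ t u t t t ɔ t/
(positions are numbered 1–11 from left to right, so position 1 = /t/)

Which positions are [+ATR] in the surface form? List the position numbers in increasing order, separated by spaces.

From /u/ at 3 leftward: 2 /a/ → [+ATR]; 1 /t/ transparent; word edge.
From /u/ at 6 leftward: 5 /t/ transparent; 4 /ɛ/ → [+ATR]; 3 /u/ is itself a trigger — this domain ends here.
Target with no active source: position 10 stays [-ATR].

2 3 4 6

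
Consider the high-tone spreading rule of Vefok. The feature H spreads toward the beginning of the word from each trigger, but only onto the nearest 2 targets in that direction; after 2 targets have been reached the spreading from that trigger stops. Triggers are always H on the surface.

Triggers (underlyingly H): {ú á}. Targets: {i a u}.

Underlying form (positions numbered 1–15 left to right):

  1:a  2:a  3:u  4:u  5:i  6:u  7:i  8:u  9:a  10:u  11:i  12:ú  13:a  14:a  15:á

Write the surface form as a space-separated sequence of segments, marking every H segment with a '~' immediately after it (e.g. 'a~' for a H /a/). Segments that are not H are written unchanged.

From /ú/ at 12 leftward: 11 /i/ → H; 10 /u/ → H; bound reached.
From /á/ at 15 leftward: 14 /a/ → H; 13 /a/ → H; bound reached.
Targets with no active source: positions 1 2 3 4 5 6 7 8 9 stay [-high tone].
H positions on the surface: 10 11 12 13 14 15.

a a u u i u i u a u~ i~ ú~ a~ a~ á~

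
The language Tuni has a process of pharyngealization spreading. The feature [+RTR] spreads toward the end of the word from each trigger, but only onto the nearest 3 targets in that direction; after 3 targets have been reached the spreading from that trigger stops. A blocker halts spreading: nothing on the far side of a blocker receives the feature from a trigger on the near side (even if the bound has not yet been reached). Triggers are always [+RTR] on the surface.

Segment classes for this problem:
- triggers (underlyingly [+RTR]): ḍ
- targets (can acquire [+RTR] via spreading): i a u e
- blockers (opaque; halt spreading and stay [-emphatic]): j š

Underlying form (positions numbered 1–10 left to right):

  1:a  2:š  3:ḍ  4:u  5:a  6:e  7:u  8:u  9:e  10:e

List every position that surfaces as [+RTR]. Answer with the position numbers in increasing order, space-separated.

3 4 5 6

From /ḍ/ at 3 rightward: 4 /u/ → [+RTR]; 5 /a/ → [+RTR]; 6 /e/ → [+RTR]; bound reached.
Targets with no active source: positions 1 7 8 9 10 stay [-emphatic].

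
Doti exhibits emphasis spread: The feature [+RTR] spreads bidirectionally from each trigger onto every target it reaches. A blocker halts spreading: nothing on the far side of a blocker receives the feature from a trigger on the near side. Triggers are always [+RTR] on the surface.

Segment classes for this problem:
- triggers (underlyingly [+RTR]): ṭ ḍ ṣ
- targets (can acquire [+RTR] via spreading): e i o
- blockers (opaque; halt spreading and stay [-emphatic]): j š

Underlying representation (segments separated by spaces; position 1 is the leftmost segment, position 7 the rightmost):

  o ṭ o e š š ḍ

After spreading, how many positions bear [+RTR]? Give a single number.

5

From /ṭ/ at 2 rightward: 3 /o/ → [+RTR]; 4 /e/ → [+RTR]; 5 /š/ blocks.
From /ṭ/ at 2 leftward: 1 /o/ → [+RTR]; word edge.
From /ḍ/ at 7 rightward: word edge.
From /ḍ/ at 7 leftward: 6 /š/ blocks.
[+RTR] positions on the surface: 1 2 3 4 7.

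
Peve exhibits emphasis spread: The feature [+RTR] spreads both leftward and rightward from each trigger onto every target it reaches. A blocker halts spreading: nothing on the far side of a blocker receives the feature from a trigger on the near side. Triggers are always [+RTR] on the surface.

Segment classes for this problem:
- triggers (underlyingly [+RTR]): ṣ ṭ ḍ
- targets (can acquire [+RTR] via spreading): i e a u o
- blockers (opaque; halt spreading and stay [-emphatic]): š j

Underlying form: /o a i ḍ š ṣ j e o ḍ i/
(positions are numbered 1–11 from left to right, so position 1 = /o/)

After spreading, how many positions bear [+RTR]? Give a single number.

9

From /ḍ/ at 4 rightward: 5 /š/ blocks.
From /ḍ/ at 4 leftward: 3 /i/ → [+RTR]; 2 /a/ → [+RTR]; 1 /o/ → [+RTR]; word edge.
From /ṣ/ at 6 rightward: 7 /j/ blocks.
From /ṣ/ at 6 leftward: 5 /š/ blocks.
From /ḍ/ at 10 rightward: 11 /i/ → [+RTR]; word edge.
From /ḍ/ at 10 leftward: 9 /o/ → [+RTR]; 8 /e/ → [+RTR]; 7 /j/ blocks.
[+RTR] positions on the surface: 1 2 3 4 6 8 9 10 11.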